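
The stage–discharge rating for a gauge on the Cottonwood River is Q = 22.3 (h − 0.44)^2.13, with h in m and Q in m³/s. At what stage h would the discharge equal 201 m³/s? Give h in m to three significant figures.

3.25 m

h − h₀ = (Q/C)^(1/b) = (201/22.3)^(1/2.13) = 2.807 m
h = 0.44 + 2.807 = 3.247 m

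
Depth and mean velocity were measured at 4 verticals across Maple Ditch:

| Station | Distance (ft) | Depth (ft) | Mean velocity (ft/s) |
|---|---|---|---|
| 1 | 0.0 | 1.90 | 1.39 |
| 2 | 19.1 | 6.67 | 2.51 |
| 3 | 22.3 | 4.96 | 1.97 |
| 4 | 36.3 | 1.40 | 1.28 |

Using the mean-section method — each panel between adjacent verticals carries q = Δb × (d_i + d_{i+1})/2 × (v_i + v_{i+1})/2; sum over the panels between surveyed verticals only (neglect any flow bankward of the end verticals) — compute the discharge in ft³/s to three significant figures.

Panel 1-2: Δb = 19.1 ft, d̄ = (1.90+6.67)/2 = 4.285, v̄ = (1.39+2.51)/2 = 1.95 → q = 19.1×4.285×1.95 = 159.6 ft³/s
Panel 2-3: Δb = 3.2 ft, d̄ = (6.67+4.96)/2 = 5.815, v̄ = (2.51+1.97)/2 = 2.24 → q = 3.2×5.815×2.24 = 41.68 ft³/s
Panel 3-4: Δb = 14 ft, d̄ = (4.96+1.40)/2 = 3.18, v̄ = (1.97+1.28)/2 = 1.625 → q = 14×3.18×1.625 = 72.35 ft³/s
Q = Σ q = 273.6 ft³/s

274 ft³/s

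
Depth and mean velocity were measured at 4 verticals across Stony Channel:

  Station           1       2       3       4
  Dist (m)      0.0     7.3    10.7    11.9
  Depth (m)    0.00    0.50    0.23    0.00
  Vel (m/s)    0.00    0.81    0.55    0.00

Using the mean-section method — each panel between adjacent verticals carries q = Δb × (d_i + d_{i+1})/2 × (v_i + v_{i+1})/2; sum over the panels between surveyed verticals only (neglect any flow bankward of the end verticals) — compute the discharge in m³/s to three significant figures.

1.62 m³/s

Panel 1-2: Δb = 7.3 m, d̄ = (0.00+0.50)/2 = 0.25, v̄ = (0.00+0.81)/2 = 0.405 → q = 7.3×0.25×0.405 = 0.7391 m³/s
Panel 2-3: Δb = 3.4 m, d̄ = (0.50+0.23)/2 = 0.365, v̄ = (0.81+0.55)/2 = 0.68 → q = 3.4×0.365×0.68 = 0.8439 m³/s
Panel 3-4: Δb = 1.2 m, d̄ = (0.23+0.00)/2 = 0.115, v̄ = (0.55+0.00)/2 = 0.275 → q = 1.2×0.115×0.275 = 0.03795 m³/s
Q = Σ q = 1.621 m³/s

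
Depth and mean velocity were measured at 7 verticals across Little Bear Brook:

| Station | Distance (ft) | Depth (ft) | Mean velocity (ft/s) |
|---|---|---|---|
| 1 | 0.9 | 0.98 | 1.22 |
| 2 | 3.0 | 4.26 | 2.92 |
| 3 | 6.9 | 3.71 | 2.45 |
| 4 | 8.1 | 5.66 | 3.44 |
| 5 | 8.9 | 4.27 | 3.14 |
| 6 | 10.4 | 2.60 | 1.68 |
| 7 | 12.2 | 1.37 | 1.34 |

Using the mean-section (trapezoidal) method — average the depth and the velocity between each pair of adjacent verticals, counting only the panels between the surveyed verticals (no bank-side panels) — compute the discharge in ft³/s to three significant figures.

Panel 1-2: Δb = 2.1 ft, d̄ = (0.98+4.26)/2 = 2.62, v̄ = (1.22+2.92)/2 = 2.07 → q = 2.1×2.62×2.07 = 11.39 ft³/s
Panel 2-3: Δb = 3.9 ft, d̄ = (4.26+3.71)/2 = 3.985, v̄ = (2.92+2.45)/2 = 2.685 → q = 3.9×3.985×2.685 = 41.73 ft³/s
Panel 3-4: Δb = 1.2 ft, d̄ = (3.71+5.66)/2 = 4.685, v̄ = (2.45+3.44)/2 = 2.945 → q = 1.2×4.685×2.945 = 16.56 ft³/s
Panel 4-5: Δb = 0.8 ft, d̄ = (5.66+4.27)/2 = 4.965, v̄ = (3.44+3.14)/2 = 3.29 → q = 0.8×4.965×3.29 = 13.07 ft³/s
Panel 5-6: Δb = 1.5 ft, d̄ = (4.27+2.60)/2 = 3.435, v̄ = (3.14+1.68)/2 = 2.41 → q = 1.5×3.435×2.41 = 12.42 ft³/s
Panel 6-7: Δb = 1.8 ft, d̄ = (2.60+1.37)/2 = 1.985, v̄ = (1.68+1.34)/2 = 1.51 → q = 1.8×1.985×1.51 = 5.395 ft³/s
Q = Σ q = 100.6 ft³/s

101 ft³/s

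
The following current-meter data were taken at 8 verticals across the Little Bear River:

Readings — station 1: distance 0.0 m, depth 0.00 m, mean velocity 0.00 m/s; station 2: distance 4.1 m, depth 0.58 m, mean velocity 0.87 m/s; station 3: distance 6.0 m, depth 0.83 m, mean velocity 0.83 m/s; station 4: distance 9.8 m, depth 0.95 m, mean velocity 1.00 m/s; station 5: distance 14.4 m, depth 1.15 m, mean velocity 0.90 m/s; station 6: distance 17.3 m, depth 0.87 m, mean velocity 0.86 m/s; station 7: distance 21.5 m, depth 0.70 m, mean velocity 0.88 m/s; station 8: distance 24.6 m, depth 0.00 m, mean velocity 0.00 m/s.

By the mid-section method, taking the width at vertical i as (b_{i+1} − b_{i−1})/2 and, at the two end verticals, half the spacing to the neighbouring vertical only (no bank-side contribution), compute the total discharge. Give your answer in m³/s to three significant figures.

16.3 m³/s

w_2 = (6.0 − 0.0)/2 = 3 m; q_2 = 0.87 × 0.58 × 3 = 1.514 m³/s
w_3 = (9.8 − 4.1)/2 = 2.85 m; q_3 = 0.83 × 0.83 × 2.85 = 1.963 m³/s
w_4 = (14.4 − 6.0)/2 = 4.2 m; q_4 = 1.00 × 0.95 × 4.2 = 3.990 m³/s
w_5 = (17.3 − 9.8)/2 = 3.75 m; q_5 = 0.90 × 1.15 × 3.75 = 3.881 m³/s
w_6 = (21.5 − 14.4)/2 = 3.55 m; q_6 = 0.86 × 0.87 × 3.55 = 2.656 m³/s
w_7 = (24.6 − 17.3)/2 = 3.65 m; q_7 = 0.88 × 0.70 × 3.65 = 2.248 m³/s
Stations 1, 8 contribute zero (depth or velocity is 0).
Q = Σ qᵢ = 16.25 m³/s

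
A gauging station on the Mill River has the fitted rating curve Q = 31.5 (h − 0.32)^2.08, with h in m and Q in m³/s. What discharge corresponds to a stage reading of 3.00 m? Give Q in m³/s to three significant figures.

Q = 31.5 × (3.00 − 0.32)^2.08 = 31.5 × 2.68^2.08 = 244.8 m³/s

245 m³/s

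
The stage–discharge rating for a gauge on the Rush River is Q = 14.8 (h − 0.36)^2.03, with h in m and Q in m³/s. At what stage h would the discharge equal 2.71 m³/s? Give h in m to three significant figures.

h − h₀ = (Q/C)^(1/b) = (2.71/14.8)^(1/2.03) = 0.4333 m
h = 0.36 + 0.4333 = 0.7933 m

0.793 m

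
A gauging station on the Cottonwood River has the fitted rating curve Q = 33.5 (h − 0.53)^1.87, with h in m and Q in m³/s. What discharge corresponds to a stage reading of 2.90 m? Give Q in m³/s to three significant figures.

168 m³/s

Q = 33.5 × (2.90 − 0.53)^1.87 = 33.5 × 2.37^1.87 = 168.2 m³/s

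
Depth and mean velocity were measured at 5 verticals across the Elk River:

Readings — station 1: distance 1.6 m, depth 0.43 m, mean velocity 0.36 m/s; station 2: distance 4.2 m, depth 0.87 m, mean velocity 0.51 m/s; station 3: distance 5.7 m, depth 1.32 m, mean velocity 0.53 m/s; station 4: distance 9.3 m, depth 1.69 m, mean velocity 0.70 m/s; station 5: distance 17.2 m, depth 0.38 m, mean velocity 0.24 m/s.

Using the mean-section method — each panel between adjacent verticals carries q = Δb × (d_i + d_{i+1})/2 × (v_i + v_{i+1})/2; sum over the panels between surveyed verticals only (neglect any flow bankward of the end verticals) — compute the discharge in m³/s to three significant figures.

Panel 1-2: Δb = 2.6 m, d̄ = (0.43+0.87)/2 = 0.65, v̄ = (0.36+0.51)/2 = 0.435 → q = 2.6×0.65×0.435 = 0.7352 m³/s
Panel 2-3: Δb = 1.5 m, d̄ = (0.87+1.32)/2 = 1.095, v̄ = (0.51+0.53)/2 = 0.52 → q = 1.5×1.095×0.52 = 0.8541 m³/s
Panel 3-4: Δb = 3.6 m, d̄ = (1.32+1.69)/2 = 1.505, v̄ = (0.53+0.70)/2 = 0.615 → q = 3.6×1.505×0.615 = 3.332 m³/s
Panel 4-5: Δb = 7.9 m, d̄ = (1.69+0.38)/2 = 1.035, v̄ = (0.70+0.24)/2 = 0.47 → q = 7.9×1.035×0.47 = 3.843 m³/s
Q = Σ q = 8.764 m³/s

8.76 m³/s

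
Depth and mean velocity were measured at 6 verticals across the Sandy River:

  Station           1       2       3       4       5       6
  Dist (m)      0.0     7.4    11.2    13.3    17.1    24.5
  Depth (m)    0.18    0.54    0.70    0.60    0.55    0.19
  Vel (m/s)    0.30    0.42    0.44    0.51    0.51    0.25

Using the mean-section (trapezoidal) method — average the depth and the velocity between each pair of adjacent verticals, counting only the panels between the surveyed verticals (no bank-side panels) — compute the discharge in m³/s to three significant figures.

Panel 1-2: Δb = 7.4 m, d̄ = (0.18+0.54)/2 = 0.36, v̄ = (0.30+0.42)/2 = 0.36 → q = 7.4×0.36×0.36 = 0.9590 m³/s
Panel 2-3: Δb = 3.8 m, d̄ = (0.54+0.70)/2 = 0.62, v̄ = (0.42+0.44)/2 = 0.43 → q = 3.8×0.62×0.43 = 1.013 m³/s
Panel 3-4: Δb = 2.1 m, d̄ = (0.70+0.60)/2 = 0.65, v̄ = (0.44+0.51)/2 = 0.475 → q = 2.1×0.65×0.475 = 0.6484 m³/s
Panel 4-5: Δb = 3.8 m, d̄ = (0.60+0.55)/2 = 0.575, v̄ = (0.51+0.51)/2 = 0.51 → q = 3.8×0.575×0.51 = 1.114 m³/s
Panel 5-6: Δb = 7.4 m, d̄ = (0.55+0.19)/2 = 0.37, v̄ = (0.51+0.25)/2 = 0.38 → q = 7.4×0.37×0.38 = 1.040 m³/s
Q = Σ q = 4.775 m³/s

4.78 m³/s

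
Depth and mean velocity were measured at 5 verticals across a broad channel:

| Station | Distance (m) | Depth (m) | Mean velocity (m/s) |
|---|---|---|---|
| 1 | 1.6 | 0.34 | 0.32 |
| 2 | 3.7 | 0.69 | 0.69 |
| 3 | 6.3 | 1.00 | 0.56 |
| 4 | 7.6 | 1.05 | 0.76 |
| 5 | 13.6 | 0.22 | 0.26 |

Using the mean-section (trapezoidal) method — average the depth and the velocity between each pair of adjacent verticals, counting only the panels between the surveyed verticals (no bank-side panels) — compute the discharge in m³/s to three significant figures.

Panel 1-2: Δb = 2.1 m, d̄ = (0.34+0.69)/2 = 0.515, v̄ = (0.32+0.69)/2 = 0.505 → q = 2.1×0.515×0.505 = 0.5462 m³/s
Panel 2-3: Δb = 2.6 m, d̄ = (0.69+1.00)/2 = 0.845, v̄ = (0.69+0.56)/2 = 0.625 → q = 2.6×0.845×0.625 = 1.373 m³/s
Panel 3-4: Δb = 1.3 m, d̄ = (1.00+1.05)/2 = 1.025, v̄ = (0.56+0.76)/2 = 0.66 → q = 1.3×1.025×0.66 = 0.8795 m³/s
Panel 4-5: Δb = 6 m, d̄ = (1.05+0.22)/2 = 0.635, v̄ = (0.76+0.26)/2 = 0.51 → q = 6×0.635×0.51 = 1.943 m³/s
Q = Σ q = 4.742 m³/s

4.74 m³/s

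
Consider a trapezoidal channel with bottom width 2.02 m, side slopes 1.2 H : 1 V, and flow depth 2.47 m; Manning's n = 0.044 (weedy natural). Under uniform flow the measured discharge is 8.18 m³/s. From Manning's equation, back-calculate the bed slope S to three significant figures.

A = (b + z·y)·y = (2.02 + 1.2×2.47)×2.47 = 12.31 m²
P = b + 2y√(1+z²) = 2.02 + 2×2.47×√(1+1.2²) = 9.737 m
R = A/P = 12.31/9.737 = 1.264 m
S = (Q·n / (1·A·R^(2/3)))² = (8.18×0.044 / (1×12.31×1.169))² = 0.0006252

0.000625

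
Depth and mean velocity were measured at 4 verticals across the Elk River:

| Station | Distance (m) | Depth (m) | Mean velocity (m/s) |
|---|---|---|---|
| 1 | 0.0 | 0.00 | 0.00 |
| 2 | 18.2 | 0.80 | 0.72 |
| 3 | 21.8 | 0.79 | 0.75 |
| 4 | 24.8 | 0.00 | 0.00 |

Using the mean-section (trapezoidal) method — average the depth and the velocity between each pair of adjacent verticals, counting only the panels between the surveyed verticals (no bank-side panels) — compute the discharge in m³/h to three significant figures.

18600 m³/h

Panel 1-2: Δb = 18.2 m, d̄ = (0.00+0.80)/2 = 0.4, v̄ = (0.00+0.72)/2 = 0.36 → q = 18.2×0.4×0.36 = 2.621 m³/s
Panel 2-3: Δb = 3.6 m, d̄ = (0.80+0.79)/2 = 0.795, v̄ = (0.72+0.75)/2 = 0.735 → q = 3.6×0.795×0.735 = 2.104 m³/s
Panel 3-4: Δb = 3 m, d̄ = (0.79+0.00)/2 = 0.395, v̄ = (0.75+0.00)/2 = 0.375 → q = 3×0.395×0.375 = 0.4444 m³/s
Q = Σ q = 5.169 m³/s
= 5.169 × 3600 = 18610 m³/h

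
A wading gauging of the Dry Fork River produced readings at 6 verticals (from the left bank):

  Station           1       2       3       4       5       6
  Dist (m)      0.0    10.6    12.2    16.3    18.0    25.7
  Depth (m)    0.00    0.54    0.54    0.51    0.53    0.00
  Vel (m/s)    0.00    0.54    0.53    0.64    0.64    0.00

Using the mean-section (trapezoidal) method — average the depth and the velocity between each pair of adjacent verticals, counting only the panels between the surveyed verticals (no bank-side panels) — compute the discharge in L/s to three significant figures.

3710 L/s

Panel 1-2: Δb = 10.6 m, d̄ = (0.00+0.54)/2 = 0.27, v̄ = (0.00+0.54)/2 = 0.27 → q = 10.6×0.27×0.27 = 0.7727 m³/s
Panel 2-3: Δb = 1.6 m, d̄ = (0.54+0.54)/2 = 0.54, v̄ = (0.54+0.53)/2 = 0.535 → q = 1.6×0.54×0.535 = 0.4622 m³/s
Panel 3-4: Δb = 4.1 m, d̄ = (0.54+0.51)/2 = 0.525, v̄ = (0.53+0.64)/2 = 0.585 → q = 4.1×0.525×0.585 = 1.259 m³/s
Panel 4-5: Δb = 1.7 m, d̄ = (0.51+0.53)/2 = 0.52, v̄ = (0.64+0.64)/2 = 0.64 → q = 1.7×0.52×0.64 = 0.5658 m³/s
Panel 5-6: Δb = 7.7 m, d̄ = (0.53+0.00)/2 = 0.265, v̄ = (0.64+0.00)/2 = 0.32 → q = 7.7×0.265×0.32 = 0.6530 m³/s
Q = Σ q = 3.713 m³/s
= 3.713 × 1000 = 3713 L/s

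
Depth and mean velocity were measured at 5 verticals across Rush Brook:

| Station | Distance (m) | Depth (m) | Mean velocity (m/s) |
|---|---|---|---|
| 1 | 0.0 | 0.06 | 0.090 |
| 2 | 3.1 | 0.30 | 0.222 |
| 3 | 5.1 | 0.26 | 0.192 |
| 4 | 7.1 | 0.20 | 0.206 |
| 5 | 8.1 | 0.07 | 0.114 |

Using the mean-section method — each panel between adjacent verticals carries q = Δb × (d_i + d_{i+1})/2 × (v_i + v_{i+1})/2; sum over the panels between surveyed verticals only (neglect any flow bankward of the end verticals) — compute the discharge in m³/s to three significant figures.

0.316 m³/s

Panel 1-2: Δb = 3.1 m, d̄ = (0.06+0.30)/2 = 0.18, v̄ = (0.090+0.222)/2 = 0.156 → q = 3.1×0.18×0.156 = 0.08705 m³/s
Panel 2-3: Δb = 2 m, d̄ = (0.30+0.26)/2 = 0.28, v̄ = (0.222+0.192)/2 = 0.207 → q = 2×0.28×0.207 = 0.1159 m³/s
Panel 3-4: Δb = 2 m, d̄ = (0.26+0.20)/2 = 0.23, v̄ = (0.192+0.206)/2 = 0.199 → q = 2×0.23×0.199 = 0.09154 m³/s
Panel 4-5: Δb = 1 m, d̄ = (0.20+0.07)/2 = 0.135, v̄ = (0.206+0.114)/2 = 0.16 → q = 1×0.135×0.16 = 0.02160 m³/s
Q = Σ q = 0.3161 m³/s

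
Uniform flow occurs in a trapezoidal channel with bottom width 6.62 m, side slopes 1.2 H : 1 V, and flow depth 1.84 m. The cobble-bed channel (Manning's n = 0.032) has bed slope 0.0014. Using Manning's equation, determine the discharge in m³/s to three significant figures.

22.8 m³/s

A = (b + z·y)·y = (6.62 + 1.2×1.84)×1.84 = 16.24 m²
P = b + 2y√(1+z²) = 6.62 + 2×1.84×√(1+1.2²) = 12.37 m
R = A/P = 16.24/12.37 = 1.313 m
Q = (1/n)·A·R^(2/3)·S^(1/2) = (1/0.032) × 16.24 × 1.313^(2/3) × 0.0014^(1/2) = 22.78 m³/s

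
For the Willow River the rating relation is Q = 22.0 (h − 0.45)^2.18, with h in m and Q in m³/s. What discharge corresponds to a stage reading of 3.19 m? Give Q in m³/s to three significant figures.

198 m³/s

Q = 22.0 × (3.19 − 0.45)^2.18 = 22.0 × 2.74^2.18 = 198.0 m³/s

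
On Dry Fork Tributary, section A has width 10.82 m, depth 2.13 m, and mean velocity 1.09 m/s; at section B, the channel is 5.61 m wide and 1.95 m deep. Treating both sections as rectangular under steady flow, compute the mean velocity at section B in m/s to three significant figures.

Q = A₁V₁ = (10.82×2.13) × 1.09 = 25.12 m³/s
A₂ = 5.61 × 1.95 = 10.94 m²
V₂ = Q/A₂ = 25.12/10.94 = 2.296 m/s

2.30 m/s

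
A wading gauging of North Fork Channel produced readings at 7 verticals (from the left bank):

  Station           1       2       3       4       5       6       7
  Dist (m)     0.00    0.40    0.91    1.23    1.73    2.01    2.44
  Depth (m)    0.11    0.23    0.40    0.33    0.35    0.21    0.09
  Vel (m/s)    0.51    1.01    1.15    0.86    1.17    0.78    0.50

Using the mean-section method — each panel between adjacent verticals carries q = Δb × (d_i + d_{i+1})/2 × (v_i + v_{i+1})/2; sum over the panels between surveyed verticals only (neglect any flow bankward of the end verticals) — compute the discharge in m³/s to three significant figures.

0.633 m³/s

Panel 1-2: Δb = 0.4 m, d̄ = (0.11+0.23)/2 = 0.17, v̄ = (0.51+1.01)/2 = 0.76 → q = 0.4×0.17×0.76 = 0.05168 m³/s
Panel 2-3: Δb = 0.51 m, d̄ = (0.23+0.40)/2 = 0.315, v̄ = (1.01+1.15)/2 = 1.08 → q = 0.51×0.315×1.08 = 0.1735 m³/s
Panel 3-4: Δb = 0.32 m, d̄ = (0.40+0.33)/2 = 0.365, v̄ = (1.15+0.86)/2 = 1.005 → q = 0.32×0.365×1.005 = 0.1174 m³/s
Panel 4-5: Δb = 0.5 m, d̄ = (0.33+0.35)/2 = 0.34, v̄ = (0.86+1.17)/2 = 1.015 → q = 0.5×0.34×1.015 = 0.1726 m³/s
Panel 5-6: Δb = 0.28 m, d̄ = (0.35+0.21)/2 = 0.28, v̄ = (1.17+0.78)/2 = 0.975 → q = 0.28×0.28×0.975 = 0.07644 m³/s
Panel 6-7: Δb = 0.43 m, d̄ = (0.21+0.09)/2 = 0.15, v̄ = (0.78+0.50)/2 = 0.64 → q = 0.43×0.15×0.64 = 0.04128 m³/s
Q = Σ q = 0.6328 m³/s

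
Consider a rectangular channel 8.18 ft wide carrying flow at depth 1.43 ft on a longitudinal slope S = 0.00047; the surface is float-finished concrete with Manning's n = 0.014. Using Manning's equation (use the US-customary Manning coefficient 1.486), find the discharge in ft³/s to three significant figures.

A = b·y = 8.18 × 1.43 = 11.70 ft²
P = b + 2y = 8.18 + 2×1.43 = 11.04 ft
R = A/P = 11.70/11.04 = 1.060 ft
Q = (1.486/n)·A·R^(2/3)·S^(1/2) = (1.486/0.014) × 11.70 × 1.060^(2/3) × 0.00047^(1/2) = 27.98 ft³/s

28.0 ft³/s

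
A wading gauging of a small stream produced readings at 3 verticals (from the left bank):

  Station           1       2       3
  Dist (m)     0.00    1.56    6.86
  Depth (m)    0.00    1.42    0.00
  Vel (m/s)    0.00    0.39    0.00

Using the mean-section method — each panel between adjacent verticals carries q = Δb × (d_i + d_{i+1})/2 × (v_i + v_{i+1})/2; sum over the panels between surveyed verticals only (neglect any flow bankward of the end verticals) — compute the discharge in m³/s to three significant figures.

Panel 1-2: Δb = 1.56 m, d̄ = (0.00+1.42)/2 = 0.71, v̄ = (0.00+0.39)/2 = 0.195 → q = 1.56×0.71×0.195 = 0.2160 m³/s
Panel 2-3: Δb = 5.3 m, d̄ = (1.42+0.00)/2 = 0.71, v̄ = (0.39+0.00)/2 = 0.195 → q = 5.3×0.71×0.195 = 0.7338 m³/s
Q = Σ q = 0.9498 m³/s

0.950 m³/s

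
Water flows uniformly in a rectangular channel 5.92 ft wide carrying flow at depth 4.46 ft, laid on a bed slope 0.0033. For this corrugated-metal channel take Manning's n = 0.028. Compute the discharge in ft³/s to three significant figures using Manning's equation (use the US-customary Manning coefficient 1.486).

118 ft³/s

A = b·y = 5.92 × 4.46 = 26.40 ft²
P = b + 2y = 5.92 + 2×4.46 = 14.84 ft
R = A/P = 26.40/14.84 = 1.779 ft
Q = (1.486/n)·A·R^(2/3)·S^(1/2) = (1.486/0.028) × 26.40 × 1.779^(2/3) × 0.0033^(1/2) = 118.2 ft³/s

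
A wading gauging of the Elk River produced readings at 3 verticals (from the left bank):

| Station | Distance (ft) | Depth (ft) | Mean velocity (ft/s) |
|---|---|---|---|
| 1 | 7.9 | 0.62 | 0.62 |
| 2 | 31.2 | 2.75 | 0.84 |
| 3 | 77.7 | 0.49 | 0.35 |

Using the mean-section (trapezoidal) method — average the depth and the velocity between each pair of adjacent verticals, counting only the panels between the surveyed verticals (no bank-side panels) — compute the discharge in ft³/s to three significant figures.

73.5 ft³/s

Panel 1-2: Δb = 23.3 ft, d̄ = (0.62+2.75)/2 = 1.685, v̄ = (0.62+0.84)/2 = 0.73 → q = 23.3×1.685×0.73 = 28.66 ft³/s
Panel 2-3: Δb = 46.5 ft, d̄ = (2.75+0.49)/2 = 1.62, v̄ = (0.84+0.35)/2 = 0.595 → q = 46.5×1.62×0.595 = 44.82 ft³/s
Q = Σ q = 73.48 ft³/s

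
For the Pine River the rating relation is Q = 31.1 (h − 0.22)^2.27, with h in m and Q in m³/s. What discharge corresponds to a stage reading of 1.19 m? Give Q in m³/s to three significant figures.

Q = 31.1 × (1.19 − 0.22)^2.27 = 31.1 × 0.97^2.27 = 29.02 m³/s

29.0 m³/s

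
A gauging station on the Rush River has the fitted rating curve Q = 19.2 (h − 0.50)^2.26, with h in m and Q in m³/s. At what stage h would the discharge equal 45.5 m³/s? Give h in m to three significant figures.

1.96 m

h − h₀ = (Q/C)^(1/b) = (45.5/19.2)^(1/2.26) = 1.465 m
h = 0.50 + 1.465 = 1.965 m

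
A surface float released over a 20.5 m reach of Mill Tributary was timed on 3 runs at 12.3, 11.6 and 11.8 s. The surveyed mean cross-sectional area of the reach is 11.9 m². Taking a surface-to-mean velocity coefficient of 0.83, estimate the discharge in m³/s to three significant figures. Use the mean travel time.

17.0 m³/s

t̄ = (12.3 + 11.6 + 11.8) / 3 = 11.9 s
v_surface = L / t̄ = 20.5 / 11.9 = 1.723 m/s
v_mean = 0.83 × 1.723 = 1.430 m/s
Q = A × v_mean = 11.9 × 1.430 = 17.02 m³/s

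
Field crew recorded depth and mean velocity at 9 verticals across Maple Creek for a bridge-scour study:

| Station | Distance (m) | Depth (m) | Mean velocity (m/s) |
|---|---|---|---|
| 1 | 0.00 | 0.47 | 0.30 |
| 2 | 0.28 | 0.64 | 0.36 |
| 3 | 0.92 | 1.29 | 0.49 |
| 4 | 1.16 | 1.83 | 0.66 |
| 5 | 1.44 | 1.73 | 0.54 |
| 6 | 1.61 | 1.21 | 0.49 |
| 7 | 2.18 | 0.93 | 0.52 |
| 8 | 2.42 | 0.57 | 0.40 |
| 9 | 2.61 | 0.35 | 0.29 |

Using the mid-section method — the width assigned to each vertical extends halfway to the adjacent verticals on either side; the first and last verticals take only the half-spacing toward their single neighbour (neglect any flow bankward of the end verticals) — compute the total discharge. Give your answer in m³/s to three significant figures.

w_1 = (0.28 − 0.00)/2 = 0.14 m; q_1 = 0.30 × 0.47 × 0.14 = 0.01974 m³/s
w_2 = (0.92 − 0.00)/2 = 0.46 m; q_2 = 0.36 × 0.64 × 0.46 = 0.1060 m³/s
w_3 = (1.16 − 0.28)/2 = 0.44 m; q_3 = 0.49 × 1.29 × 0.44 = 0.2781 m³/s
w_4 = (1.44 − 0.92)/2 = 0.26 m; q_4 = 0.66 × 1.83 × 0.26 = 0.3140 m³/s
w_5 = (1.61 − 1.16)/2 = 0.225 m; q_5 = 0.54 × 1.73 × 0.225 = 0.2102 m³/s
w_6 = (2.18 − 1.44)/2 = 0.37 m; q_6 = 0.49 × 1.21 × 0.37 = 0.2194 m³/s
w_7 = (2.42 − 1.61)/2 = 0.405 m; q_7 = 0.52 × 0.93 × 0.405 = 0.1959 m³/s
w_8 = (2.61 − 2.18)/2 = 0.215 m; q_8 = 0.40 × 0.57 × 0.215 = 0.04902 m³/s
w_9 = (2.61 − 2.42)/2 = 0.095 m; q_9 = 0.29 × 0.35 × 0.095 = 0.009643 m³/s
Q = Σ qᵢ = 1.402 m³/s

1.40 m³/s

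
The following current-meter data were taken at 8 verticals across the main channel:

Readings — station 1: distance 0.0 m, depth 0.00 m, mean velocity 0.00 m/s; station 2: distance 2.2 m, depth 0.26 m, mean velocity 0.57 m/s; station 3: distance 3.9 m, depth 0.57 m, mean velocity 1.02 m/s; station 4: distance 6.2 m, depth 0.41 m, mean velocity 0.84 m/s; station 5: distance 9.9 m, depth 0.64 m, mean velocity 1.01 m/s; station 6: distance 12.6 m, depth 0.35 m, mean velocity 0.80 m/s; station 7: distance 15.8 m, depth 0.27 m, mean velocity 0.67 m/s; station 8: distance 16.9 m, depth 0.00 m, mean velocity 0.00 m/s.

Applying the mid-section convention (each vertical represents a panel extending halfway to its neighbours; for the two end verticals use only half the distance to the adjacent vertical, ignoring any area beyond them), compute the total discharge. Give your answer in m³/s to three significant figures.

w_2 = (3.9 − 0.0)/2 = 1.95 m; q_2 = 0.57 × 0.26 × 1.95 = 0.2890 m³/s
w_3 = (6.2 − 2.2)/2 = 2 m; q_3 = 1.02 × 0.57 × 2 = 1.163 m³/s
w_4 = (9.9 − 3.9)/2 = 3 m; q_4 = 0.84 × 0.41 × 3 = 1.033 m³/s
w_5 = (12.6 − 6.2)/2 = 3.2 m; q_5 = 1.01 × 0.64 × 3.2 = 2.068 m³/s
w_6 = (15.8 − 9.9)/2 = 2.95 m; q_6 = 0.80 × 0.35 × 2.95 = 0.8260 m³/s
w_7 = (16.9 − 12.6)/2 = 2.15 m; q_7 = 0.67 × 0.27 × 2.15 = 0.3889 m³/s
Stations 1, 8 contribute zero (depth or velocity is 0).
Q = Σ qᵢ = 5.768 m³/s

5.77 m³/s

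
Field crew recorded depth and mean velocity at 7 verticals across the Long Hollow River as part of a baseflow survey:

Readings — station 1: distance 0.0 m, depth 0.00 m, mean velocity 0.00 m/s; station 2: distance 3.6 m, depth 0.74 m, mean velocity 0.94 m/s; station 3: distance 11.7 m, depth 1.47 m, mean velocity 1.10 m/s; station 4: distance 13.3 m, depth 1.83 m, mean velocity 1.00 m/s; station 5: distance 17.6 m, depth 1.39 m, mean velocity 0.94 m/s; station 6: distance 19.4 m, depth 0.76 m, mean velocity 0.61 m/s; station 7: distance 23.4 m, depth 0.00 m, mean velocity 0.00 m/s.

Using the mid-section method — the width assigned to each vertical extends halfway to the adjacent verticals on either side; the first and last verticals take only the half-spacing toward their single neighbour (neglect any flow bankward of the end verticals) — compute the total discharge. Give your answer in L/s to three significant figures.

w_2 = (11.7 − 0.0)/2 = 5.85 m; q_2 = 0.94 × 0.74 × 5.85 = 4.069 m³/s
w_3 = (13.3 − 3.6)/2 = 4.85 m; q_3 = 1.10 × 1.47 × 4.85 = 7.842 m³/s
w_4 = (17.6 − 11.7)/2 = 2.95 m; q_4 = 1.00 × 1.83 × 2.95 = 5.399 m³/s
w_5 = (19.4 − 13.3)/2 = 3.05 m; q_5 = 0.94 × 1.39 × 3.05 = 3.985 m³/s
w_6 = (23.4 − 17.6)/2 = 2.9 m; q_6 = 0.61 × 0.76 × 2.9 = 1.344 m³/s
Stations 1, 7 contribute zero (depth or velocity is 0).
Q = Σ qᵢ = 22.64 m³/s
= 22.64 × 1000 = 22640 L/s

22600 L/s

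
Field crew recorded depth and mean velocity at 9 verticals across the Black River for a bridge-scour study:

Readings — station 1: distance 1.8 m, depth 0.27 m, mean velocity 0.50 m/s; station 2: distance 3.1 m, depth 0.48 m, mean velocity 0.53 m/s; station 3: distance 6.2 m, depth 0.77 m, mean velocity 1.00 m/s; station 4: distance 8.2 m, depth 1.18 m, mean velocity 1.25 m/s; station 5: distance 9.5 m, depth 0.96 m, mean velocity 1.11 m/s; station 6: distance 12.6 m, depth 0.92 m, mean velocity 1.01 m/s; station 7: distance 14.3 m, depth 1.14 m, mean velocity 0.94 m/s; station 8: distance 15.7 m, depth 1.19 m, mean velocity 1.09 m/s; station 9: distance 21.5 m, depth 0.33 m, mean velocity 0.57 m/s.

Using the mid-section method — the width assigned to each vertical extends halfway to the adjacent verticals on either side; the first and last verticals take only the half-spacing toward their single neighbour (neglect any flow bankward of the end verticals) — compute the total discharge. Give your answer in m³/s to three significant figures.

16.5 m³/s

w_1 = (3.1 − 1.8)/2 = 0.65 m; q_1 = 0.50 × 0.27 × 0.65 = 0.08775 m³/s
w_2 = (6.2 − 1.8)/2 = 2.2 m; q_2 = 0.53 × 0.48 × 2.2 = 0.5597 m³/s
w_3 = (8.2 − 3.1)/2 = 2.55 m; q_3 = 1.00 × 0.77 × 2.55 = 1.964 m³/s
w_4 = (9.5 − 6.2)/2 = 1.65 m; q_4 = 1.25 × 1.18 × 1.65 = 2.434 m³/s
w_5 = (12.6 − 8.2)/2 = 2.2 m; q_5 = 1.11 × 0.96 × 2.2 = 2.344 m³/s
w_6 = (14.3 − 9.5)/2 = 2.4 m; q_6 = 1.01 × 0.92 × 2.4 = 2.230 m³/s
w_7 = (15.7 − 12.6)/2 = 1.55 m; q_7 = 0.94 × 1.14 × 1.55 = 1.661 m³/s
w_8 = (21.5 − 14.3)/2 = 3.6 m; q_8 = 1.09 × 1.19 × 3.6 = 4.670 m³/s
w_9 = (21.5 − 15.7)/2 = 2.9 m; q_9 = 0.57 × 0.33 × 2.9 = 0.5455 m³/s
Q = Σ qᵢ = 16.50 m³/s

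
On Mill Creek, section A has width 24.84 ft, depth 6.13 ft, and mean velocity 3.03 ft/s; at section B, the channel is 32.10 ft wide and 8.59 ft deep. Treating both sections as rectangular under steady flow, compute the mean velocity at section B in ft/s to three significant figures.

Q = A₁V₁ = (24.84×6.13) × 3.03 = 461.4 ft³/s
A₂ = 32.10 × 8.59 = 275.7 ft²
V₂ = Q/A₂ = 461.4/275.7 = 1.673 ft/s

1.67 ft/s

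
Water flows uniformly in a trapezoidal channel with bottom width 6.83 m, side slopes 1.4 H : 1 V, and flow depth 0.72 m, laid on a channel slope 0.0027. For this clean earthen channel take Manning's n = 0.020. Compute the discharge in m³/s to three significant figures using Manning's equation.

A = (b + z·y)·y = (6.83 + 1.4×0.72)×0.72 = 5.643 m²
P = b + 2y√(1+z²) = 6.83 + 2×0.72×√(1+1.4²) = 9.307 m
R = A/P = 5.643/9.307 = 0.6063 m
Q = (1/n)·A·R^(2/3)·S^(1/2) = (1/0.020) × 5.643 × 0.6063^(2/3) × 0.0027^(1/2) = 10.50 m³/s

10.5 m³/s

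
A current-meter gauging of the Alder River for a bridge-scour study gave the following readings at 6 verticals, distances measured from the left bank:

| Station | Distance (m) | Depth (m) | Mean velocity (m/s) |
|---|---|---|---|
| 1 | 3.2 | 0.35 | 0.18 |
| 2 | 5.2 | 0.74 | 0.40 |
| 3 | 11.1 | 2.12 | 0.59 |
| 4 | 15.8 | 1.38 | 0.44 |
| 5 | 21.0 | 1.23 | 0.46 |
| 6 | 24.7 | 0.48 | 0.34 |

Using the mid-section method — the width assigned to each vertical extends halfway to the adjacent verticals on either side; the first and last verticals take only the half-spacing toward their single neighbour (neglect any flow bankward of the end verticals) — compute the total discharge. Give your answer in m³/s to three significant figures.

w_1 = (5.2 − 3.2)/2 = 1 m; q_1 = 0.18 × 0.35 × 1 = 0.06300 m³/s
w_2 = (11.1 − 3.2)/2 = 3.95 m; q_2 = 0.40 × 0.74 × 3.95 = 1.169 m³/s
w_3 = (15.8 − 5.2)/2 = 5.3 m; q_3 = 0.59 × 2.12 × 5.3 = 6.629 m³/s
w_4 = (21.0 − 11.1)/2 = 4.95 m; q_4 = 0.44 × 1.38 × 4.95 = 3.006 m³/s
w_5 = (24.7 − 15.8)/2 = 4.45 m; q_5 = 0.46 × 1.23 × 4.45 = 2.518 m³/s
w_6 = (24.7 − 21.0)/2 = 1.85 m; q_6 = 0.34 × 0.48 × 1.85 = 0.3019 m³/s
Q = Σ qᵢ = 13.69 m³/s

13.7 m³/s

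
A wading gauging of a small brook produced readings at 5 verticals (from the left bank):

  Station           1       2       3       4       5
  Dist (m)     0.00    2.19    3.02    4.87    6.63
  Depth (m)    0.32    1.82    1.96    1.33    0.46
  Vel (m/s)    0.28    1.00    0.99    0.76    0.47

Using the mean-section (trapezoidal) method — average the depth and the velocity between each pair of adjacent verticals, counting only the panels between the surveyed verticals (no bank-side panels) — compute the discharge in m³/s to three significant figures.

6.69 m³/s

Panel 1-2: Δb = 2.19 m, d̄ = (0.32+1.82)/2 = 1.07, v̄ = (0.28+1.00)/2 = 0.64 → q = 2.19×1.07×0.64 = 1.500 m³/s
Panel 2-3: Δb = 0.83 m, d̄ = (1.82+1.96)/2 = 1.89, v̄ = (1.00+0.99)/2 = 0.995 → q = 0.83×1.89×0.995 = 1.561 m³/s
Panel 3-4: Δb = 1.85 m, d̄ = (1.96+1.33)/2 = 1.645, v̄ = (0.99+0.76)/2 = 0.875 → q = 1.85×1.645×0.875 = 2.663 m³/s
Panel 4-5: Δb = 1.76 m, d̄ = (1.33+0.46)/2 = 0.895, v̄ = (0.76+0.47)/2 = 0.615 → q = 1.76×0.895×0.615 = 0.9687 m³/s
Q = Σ q = 6.692 m³/s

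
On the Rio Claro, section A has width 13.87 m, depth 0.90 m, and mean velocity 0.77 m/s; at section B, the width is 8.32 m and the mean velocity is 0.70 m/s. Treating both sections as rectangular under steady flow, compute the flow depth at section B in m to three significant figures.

1.65 m

Q = A₁V₁ = (13.87×0.90) × 0.77 = 9.612 m³/s
d₂ = Q/(b₂ V₂) = 9.612/(8.32×0.70) = 1.650 m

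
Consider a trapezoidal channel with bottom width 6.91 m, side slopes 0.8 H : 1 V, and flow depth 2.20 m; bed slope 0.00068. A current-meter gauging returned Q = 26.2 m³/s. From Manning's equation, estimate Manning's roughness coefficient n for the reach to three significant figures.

0.0251

A = (b + z·y)·y = (6.91 + 0.8×2.20)×2.20 = 19.07 m²
P = b + 2y√(1+z²) = 6.91 + 2×2.20×√(1+0.8²) = 12.54 m
R = A/P = 19.07/12.54 = 1.520 m
n = (1/Q)·A·R^(2/3)·S^(1/2) = (1/26.2) × 19.07 × 1.322 × 0.02608 = 0.02510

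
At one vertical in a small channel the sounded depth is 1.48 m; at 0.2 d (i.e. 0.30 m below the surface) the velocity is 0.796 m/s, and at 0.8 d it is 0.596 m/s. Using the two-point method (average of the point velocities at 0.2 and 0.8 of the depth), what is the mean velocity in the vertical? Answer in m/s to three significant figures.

v̄ = (0.796 + 0.596) / 2 = 0.6960 m/s

0.696 m/s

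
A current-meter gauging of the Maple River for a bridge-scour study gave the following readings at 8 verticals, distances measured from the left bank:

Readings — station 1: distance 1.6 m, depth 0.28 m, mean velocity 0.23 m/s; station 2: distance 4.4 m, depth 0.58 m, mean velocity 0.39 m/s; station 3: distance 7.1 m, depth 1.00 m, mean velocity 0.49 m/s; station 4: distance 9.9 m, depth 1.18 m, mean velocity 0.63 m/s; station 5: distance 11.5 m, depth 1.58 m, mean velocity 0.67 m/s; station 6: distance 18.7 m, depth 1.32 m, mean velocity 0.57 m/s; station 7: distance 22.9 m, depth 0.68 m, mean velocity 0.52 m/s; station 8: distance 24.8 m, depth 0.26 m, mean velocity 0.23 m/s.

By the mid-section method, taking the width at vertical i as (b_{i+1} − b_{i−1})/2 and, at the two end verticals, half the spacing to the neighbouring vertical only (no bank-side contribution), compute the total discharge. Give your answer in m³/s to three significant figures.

13.8 m³/s

w_1 = (4.4 − 1.6)/2 = 1.4 m; q_1 = 0.23 × 0.28 × 1.4 = 0.09016 m³/s
w_2 = (7.1 − 1.6)/2 = 2.75 m; q_2 = 0.39 × 0.58 × 2.75 = 0.6221 m³/s
w_3 = (9.9 − 4.4)/2 = 2.75 m; q_3 = 0.49 × 1.00 × 2.75 = 1.348 m³/s
w_4 = (11.5 − 7.1)/2 = 2.2 m; q_4 = 0.63 × 1.18 × 2.2 = 1.635 m³/s
w_5 = (18.7 − 9.9)/2 = 4.4 m; q_5 = 0.67 × 1.58 × 4.4 = 4.658 m³/s
w_6 = (22.9 − 11.5)/2 = 5.7 m; q_6 = 0.57 × 1.32 × 5.7 = 4.289 m³/s
w_7 = (24.8 − 18.7)/2 = 3.05 m; q_7 = 0.52 × 0.68 × 3.05 = 1.078 m³/s
w_8 = (24.8 − 22.9)/2 = 0.95 m; q_8 = 0.23 × 0.26 × 0.95 = 0.05681 m³/s
Q = Σ qᵢ = 13.78 m³/s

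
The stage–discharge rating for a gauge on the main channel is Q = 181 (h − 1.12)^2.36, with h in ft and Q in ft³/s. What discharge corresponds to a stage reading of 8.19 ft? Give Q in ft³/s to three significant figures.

18300 ft³/s

Q = 181 × (8.19 − 1.12)^2.36 = 181 × 7.07^2.36 = 18290 ft³/s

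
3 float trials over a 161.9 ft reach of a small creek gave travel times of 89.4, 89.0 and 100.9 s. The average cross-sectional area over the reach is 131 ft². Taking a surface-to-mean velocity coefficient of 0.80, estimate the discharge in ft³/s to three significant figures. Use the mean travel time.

182 ft³/s

t̄ = (89.4 + 89.0 + 100.9) / 3 = 93.1 s
v_surface = L / t̄ = 161.9 / 93.1 = 1.739 ft/s
v_mean = 0.80 × 1.739 = 1.391 ft/s
Q = A × v_mean = 131 × 1.391 = 182.2 ft³/s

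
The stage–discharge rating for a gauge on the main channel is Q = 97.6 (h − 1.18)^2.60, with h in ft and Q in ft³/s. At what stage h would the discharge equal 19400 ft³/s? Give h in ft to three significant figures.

8.84 ft

h − h₀ = (Q/C)^(1/b) = (19400/97.6)^(1/2.60) = 7.656 ft
h = 1.18 + 7.656 = 8.836 ft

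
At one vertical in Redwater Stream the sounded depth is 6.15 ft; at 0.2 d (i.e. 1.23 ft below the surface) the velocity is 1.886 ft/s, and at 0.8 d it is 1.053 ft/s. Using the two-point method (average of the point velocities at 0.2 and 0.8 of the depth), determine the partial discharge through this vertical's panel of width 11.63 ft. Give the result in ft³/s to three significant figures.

v̄ = (1.886 + 1.053) / 2 = 1.470 ft/s
q = v̄ × d × w = 1.470 × 6.15 × 11.63 = 105.1 ft³/s

105 ft³/s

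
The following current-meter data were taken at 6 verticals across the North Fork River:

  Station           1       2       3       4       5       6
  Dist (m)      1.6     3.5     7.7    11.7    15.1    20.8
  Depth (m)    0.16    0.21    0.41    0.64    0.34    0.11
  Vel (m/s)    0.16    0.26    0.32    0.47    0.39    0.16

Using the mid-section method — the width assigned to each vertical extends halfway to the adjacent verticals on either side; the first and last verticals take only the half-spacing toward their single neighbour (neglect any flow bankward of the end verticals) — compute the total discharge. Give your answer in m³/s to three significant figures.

w_1 = (3.5 − 1.6)/2 = 0.95 m; q_1 = 0.16 × 0.16 × 0.95 = 0.02432 m³/s
w_2 = (7.7 − 1.6)/2 = 3.05 m; q_2 = 0.26 × 0.21 × 3.05 = 0.1665 m³/s
w_3 = (11.7 − 3.5)/2 = 4.1 m; q_3 = 0.32 × 0.41 × 4.1 = 0.5379 m³/s
w_4 = (15.1 − 7.7)/2 = 3.7 m; q_4 = 0.47 × 0.64 × 3.7 = 1.113 m³/s
w_5 = (20.8 − 11.7)/2 = 4.55 m; q_5 = 0.39 × 0.34 × 4.55 = 0.6033 m³/s
w_6 = (20.8 − 15.1)/2 = 2.85 m; q_6 = 0.16 × 0.11 × 2.85 = 0.05016 m³/s
Q = Σ qᵢ = 2.495 m³/s

2.50 m³/s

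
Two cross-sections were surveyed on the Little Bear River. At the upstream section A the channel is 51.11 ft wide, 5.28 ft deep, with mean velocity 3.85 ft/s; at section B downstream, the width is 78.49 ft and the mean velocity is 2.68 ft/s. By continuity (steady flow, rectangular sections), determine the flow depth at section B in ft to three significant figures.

Q = A₁V₁ = (51.11×5.28) × 3.85 = 1039 ft³/s
d₂ = Q/(b₂ V₂) = 1039/(78.49×2.68) = 4.939 ft

4.94 ft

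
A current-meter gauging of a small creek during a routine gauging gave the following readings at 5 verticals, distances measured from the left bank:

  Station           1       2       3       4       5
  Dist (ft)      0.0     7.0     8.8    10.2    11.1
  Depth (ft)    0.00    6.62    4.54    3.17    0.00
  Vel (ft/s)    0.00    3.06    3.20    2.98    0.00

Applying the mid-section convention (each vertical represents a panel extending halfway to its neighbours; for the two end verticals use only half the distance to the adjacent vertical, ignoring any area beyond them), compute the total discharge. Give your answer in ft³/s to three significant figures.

w_2 = (8.8 − 0.0)/2 = 4.4 ft; q_2 = 3.06 × 6.62 × 4.4 = 89.13 ft³/s
w_3 = (10.2 − 7.0)/2 = 1.6 ft; q_3 = 3.20 × 4.54 × 1.6 = 23.24 ft³/s
w_4 = (11.1 − 8.8)/2 = 1.15 ft; q_4 = 2.98 × 3.17 × 1.15 = 10.86 ft³/s
Stations 1, 5 contribute zero (depth or velocity is 0).
Q = Σ qᵢ = 123.2 ft³/s

123 ft³/s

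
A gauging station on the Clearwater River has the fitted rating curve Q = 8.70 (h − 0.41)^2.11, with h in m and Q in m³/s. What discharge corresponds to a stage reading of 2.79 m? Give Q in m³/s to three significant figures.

Q = 8.70 × (2.79 − 0.41)^2.11 = 8.70 × 2.38^2.11 = 54.21 m³/s

54.2 m³/s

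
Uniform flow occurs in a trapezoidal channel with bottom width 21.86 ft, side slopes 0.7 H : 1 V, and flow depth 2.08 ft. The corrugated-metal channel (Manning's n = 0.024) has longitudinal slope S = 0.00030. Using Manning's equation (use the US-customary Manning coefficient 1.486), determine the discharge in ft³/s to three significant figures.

A = (b + z·y)·y = (21.86 + 0.7×2.08)×2.08 = 48.50 ft²
P = b + 2y√(1+z²) = 21.86 + 2×2.08×√(1+0.7²) = 26.94 ft
R = A/P = 48.50/26.94 = 1.800 ft
Q = (1.486/n)·A·R^(2/3)·S^(1/2) = (1.486/0.024) × 48.50 × 1.800^(2/3) × 0.00030^(1/2) = 76.97 ft³/s

77.0 ft³/s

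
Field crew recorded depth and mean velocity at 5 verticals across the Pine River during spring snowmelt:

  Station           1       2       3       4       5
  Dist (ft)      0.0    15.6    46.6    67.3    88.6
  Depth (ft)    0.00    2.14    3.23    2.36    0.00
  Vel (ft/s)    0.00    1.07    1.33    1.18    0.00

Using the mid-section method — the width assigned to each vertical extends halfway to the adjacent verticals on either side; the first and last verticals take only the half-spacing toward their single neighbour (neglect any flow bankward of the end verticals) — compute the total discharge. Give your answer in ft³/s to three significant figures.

223 ft³/s

w_2 = (46.6 − 0.0)/2 = 23.3 ft; q_2 = 1.07 × 2.14 × 23.3 = 53.35 ft³/s
w_3 = (67.3 − 15.6)/2 = 25.85 ft; q_3 = 1.33 × 3.23 × 25.85 = 111.0 ft³/s
w_4 = (88.6 − 46.6)/2 = 21 ft; q_4 = 1.18 × 2.36 × 21 = 58.48 ft³/s
Stations 1, 5 contribute zero (depth or velocity is 0).
Q = Σ qᵢ = 222.9 ft³/s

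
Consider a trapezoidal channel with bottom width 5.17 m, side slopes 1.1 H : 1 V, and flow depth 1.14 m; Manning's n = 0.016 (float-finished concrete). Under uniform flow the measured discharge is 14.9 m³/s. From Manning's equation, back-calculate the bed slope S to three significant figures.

A = (b + z·y)·y = (5.17 + 1.1×1.14)×1.14 = 7.323 m²
P = b + 2y√(1+z²) = 5.17 + 2×1.14×√(1+1.1²) = 8.559 m
R = A/P = 7.323/8.559 = 0.8556 m
S = (Q·n / (1·A·R^(2/3)))² = (14.9×0.016 / (1×7.323×0.9012))² = 0.001305

0.00130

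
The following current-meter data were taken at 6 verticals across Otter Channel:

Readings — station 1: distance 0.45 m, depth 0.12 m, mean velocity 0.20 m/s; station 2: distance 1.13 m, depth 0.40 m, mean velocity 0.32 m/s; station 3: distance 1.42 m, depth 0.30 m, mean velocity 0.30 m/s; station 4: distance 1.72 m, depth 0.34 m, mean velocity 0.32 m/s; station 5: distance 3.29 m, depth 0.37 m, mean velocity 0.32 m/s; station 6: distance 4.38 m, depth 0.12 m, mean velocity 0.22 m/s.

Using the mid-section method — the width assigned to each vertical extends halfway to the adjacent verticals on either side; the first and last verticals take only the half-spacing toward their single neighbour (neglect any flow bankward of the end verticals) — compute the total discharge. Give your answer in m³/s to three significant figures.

0.370 m³/s

w_1 = (1.13 − 0.45)/2 = 0.34 m; q_1 = 0.20 × 0.12 × 0.34 = 0.008160 m³/s
w_2 = (1.42 − 0.45)/2 = 0.485 m; q_2 = 0.32 × 0.40 × 0.485 = 0.06208 m³/s
w_3 = (1.72 − 1.13)/2 = 0.295 m; q_3 = 0.30 × 0.30 × 0.295 = 0.02655 m³/s
w_4 = (3.29 − 1.42)/2 = 0.935 m; q_4 = 0.32 × 0.34 × 0.935 = 0.1017 m³/s
w_5 = (4.38 − 1.72)/2 = 1.33 m; q_5 = 0.32 × 0.37 × 1.33 = 0.1575 m³/s
w_6 = (4.38 − 3.29)/2 = 0.545 m; q_6 = 0.22 × 0.12 × 0.545 = 0.01439 m³/s
Q = Σ qᵢ = 0.3704 m³/s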